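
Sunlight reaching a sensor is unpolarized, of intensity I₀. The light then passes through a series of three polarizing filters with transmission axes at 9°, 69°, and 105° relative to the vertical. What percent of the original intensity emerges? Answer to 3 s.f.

≈ 8.18%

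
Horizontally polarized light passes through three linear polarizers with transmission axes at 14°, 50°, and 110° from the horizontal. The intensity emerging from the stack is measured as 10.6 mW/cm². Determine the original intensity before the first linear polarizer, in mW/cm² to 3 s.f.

I₀ ≈ 68.8 mW/cm²

By Malus's law, I₁ = I₀ cos²(14° − 0°) = I₀ cos²(14°) = 0.9415 I₀.
I₂ = I₁ cos²(50° − 14°) = 0.9415 I₀ · cos²(36°) = 0.6162 I₀.
I₃ = I₂ cos²(110° − 50°) = 0.6162 I₀ · cos²(60°) = 0.1541 I₀.
So 10.6 mW/cm² = 0.1541 I₀, giving I₀ = 10.6/0.1541 = 68.81 mW/cm².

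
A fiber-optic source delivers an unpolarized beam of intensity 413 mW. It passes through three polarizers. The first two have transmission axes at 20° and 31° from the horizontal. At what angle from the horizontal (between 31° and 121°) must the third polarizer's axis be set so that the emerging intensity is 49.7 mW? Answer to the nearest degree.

θ ≈ 91°

Unpolarized light through the first polarizer → I₁ = ½ I₀, now polarized at 20°.
I₂ = I₁ cos²(31° − 20°) = 0.5 I₀ · cos²(11°) = 0.4818 I₀.
Target fraction: 49.7 / 413 mW = 0.1203 of I₀.
Need I₃/I₀ = 0.1203, so cos²(θ − 31°) = 0.1203 / 0.4818 = 0.2498.
θ − 31° = arccos(√0.2498) = 60.0°, giving θ ≈ 31 + 60.0 = 91.0°.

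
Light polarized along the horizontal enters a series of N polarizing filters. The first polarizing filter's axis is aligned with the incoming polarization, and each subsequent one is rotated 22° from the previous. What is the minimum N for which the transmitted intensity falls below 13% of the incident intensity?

First polarizer is aligned with the polarization: full transmission.
Each further stage multiplies by cos²(22°) = 0.8597.
After N polarizers: T = 0.8597^(N−1). Require T < 0.13 ⇒ N−1 > ln(0.13)/ln(0.8597) = 13.49, so N−1 ≥ 14 and N = 15.
Check: N=15 gives T = 0.1204 < 0.13; N=14 gives T = 0.1401.

N = 15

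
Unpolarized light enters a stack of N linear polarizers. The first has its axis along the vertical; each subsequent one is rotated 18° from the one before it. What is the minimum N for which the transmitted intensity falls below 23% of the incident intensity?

N = 9

First polarizer halves the unpolarized light: factor 1/2.
Each further stage multiplies by cos²(18°) = 0.9045.
After N polarizers: T = 0.5·0.9045^(N−1). Require T < 0.23 ⇒ N−1 > ln(0.23/0.5)/ln(0.9045) = 7.74, so N−1 ≥ 8 and N = 9.
Check: N=9 gives T = 0.224 < 0.23; N=8 gives T = 0.2477.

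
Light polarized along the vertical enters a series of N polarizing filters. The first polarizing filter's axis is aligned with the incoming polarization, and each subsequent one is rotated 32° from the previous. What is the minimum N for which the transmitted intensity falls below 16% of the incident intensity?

First polarizer is aligned with the polarization: full transmission.
Each further stage multiplies by cos²(32°) = 0.7192.
After N polarizers: T = 0.7192^(N−1). Require T < 0.16 ⇒ N−1 > ln(0.16)/ln(0.7192) = 5.56, so N−1 ≥ 6 and N = 7.
Check: N=7 gives T = 0.1384 < 0.16; N=6 gives T = 0.1924.

N = 7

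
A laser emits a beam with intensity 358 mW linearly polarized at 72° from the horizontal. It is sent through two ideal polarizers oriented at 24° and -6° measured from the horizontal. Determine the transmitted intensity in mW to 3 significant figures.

I ≈ 120 mW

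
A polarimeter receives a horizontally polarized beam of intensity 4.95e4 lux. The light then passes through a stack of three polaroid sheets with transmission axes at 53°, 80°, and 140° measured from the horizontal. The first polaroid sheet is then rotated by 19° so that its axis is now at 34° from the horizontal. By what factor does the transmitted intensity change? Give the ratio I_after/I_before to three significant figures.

Before rotation:
By Malus's law, I₁ = I₀ cos²(53° − 0°) = I₀ cos²(53°) = 0.3622 I₀.
I₂ = I₁ cos²(80° − 53°) = 0.3622 I₀ · cos²(27°) = 0.2875 I₀.
I₃ = I₂ cos²(140° − 80°) = 0.2875 I₀ · cos²(60°) = 0.07188 I₀.
After rotation:
I₁ = I₀ cos²(34° − 0°) = I₀ cos²(34°) = 0.6873 I₀.
I₂ = I₁ cos²(80° − 34°) = 0.6873 I₀ · cos²(46°) = 0.3317 I₀.
I₃ = I₂ cos²(140° − 80°) = 0.3317 I₀ · cos²(60°) = 0.08291 I₀.
Ratio = 0.08291 / 0.07188 = 1.153.

I_new/I_old ≈ 1.15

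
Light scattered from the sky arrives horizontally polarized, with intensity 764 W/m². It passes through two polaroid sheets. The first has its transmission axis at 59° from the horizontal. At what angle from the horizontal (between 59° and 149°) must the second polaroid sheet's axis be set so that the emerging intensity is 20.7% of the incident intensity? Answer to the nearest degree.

I₁ = I₀ cos²(59° − 0°) = I₀ cos²(59°) = 0.2653 I₀.
Need I₂/I₀ = 0.207, so cos²(θ − 59°) = 0.207 / 0.2653 = 0.7804.
θ − 59° = arccos(√0.7804) = 27.9°, giving θ ≈ 59 + 27.9 = 86.9°.

θ ≈ 87°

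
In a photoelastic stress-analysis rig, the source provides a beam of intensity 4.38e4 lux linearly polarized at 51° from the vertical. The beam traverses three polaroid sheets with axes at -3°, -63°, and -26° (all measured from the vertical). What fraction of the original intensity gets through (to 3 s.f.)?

I/I₀ ≈ 0.0551

I₁ = 4.38e4 lux · cos²(54°) = 1.513e+04 lux.
I₂ = I₁ · cos²(60°) = 1.513e+04 · 0.25 = 3783 lux.
I₃ = I₂ · cos²(37°) = 3783 · 0.6378 = 2413 lux.
Transmitted fraction = 0.05509.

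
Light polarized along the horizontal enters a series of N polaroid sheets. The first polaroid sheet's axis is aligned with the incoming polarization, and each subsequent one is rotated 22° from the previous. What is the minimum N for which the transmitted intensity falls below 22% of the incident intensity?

First polarizer is aligned with the polarization: full transmission.
Each further stage multiplies by cos²(22°) = 0.8597.
After N polarizers: T = 0.8597^(N−1). Require T < 0.22 ⇒ N−1 > ln(0.22)/ln(0.8597) = 10.01, so N−1 ≥ 11 and N = 12.
Check: N=12 gives T = 0.1895 < 0.22; N=11 gives T = 0.2205.

N = 12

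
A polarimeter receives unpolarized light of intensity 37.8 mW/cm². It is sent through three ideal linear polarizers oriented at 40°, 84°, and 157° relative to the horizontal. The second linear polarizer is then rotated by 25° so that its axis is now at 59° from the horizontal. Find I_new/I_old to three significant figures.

Before rotation:
Unpolarized light through the first polarizer → I₁ = ½ I₀, now polarized at 40°.
I₂ = I₁ cos²(84° − 40°) = 0.5 I₀ · cos²(44°) = 0.2587 I₀.
I₃ = I₂ cos²(157° − 84°) = 0.2587 I₀ · cos²(73°) = 0.02212 I₀.
After rotation:
Unpolarized light through the first polarizer → I₁ = ½ I₀, now polarized at 40°.
I₂ = I₁ cos²(59° − 40°) = 0.5 I₀ · cos²(19°) = 0.447 I₀.
Angle between axes 2 and 3: 82°. I₃ = 0.447 I₀ · cos²(82°) = 0.008658 I₀.
Ratio = 0.008658 / 0.02212 = 0.3915.

I_new/I_old ≈ 0.391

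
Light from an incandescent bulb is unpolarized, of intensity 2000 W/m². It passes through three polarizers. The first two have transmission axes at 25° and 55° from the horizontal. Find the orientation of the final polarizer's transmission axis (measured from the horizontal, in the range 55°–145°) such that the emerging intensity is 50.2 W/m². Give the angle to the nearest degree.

θ ≈ 130°

Unpolarized light through the first polarizer → I₁ = ½ I₀, now polarized at 25°.
I₂ = I₁ cos²(55° − 25°) = 0.5 I₀ · cos²(30°) = 0.375 I₀.
Target fraction: 50.2 / 2000 W/m² = 0.0251 of I₀.
Need I₃/I₀ = 0.0251, so cos²(θ − 55°) = 0.0251 / 0.375 = 0.06693.
θ − 55° = arccos(√0.06693) = 75.0°, giving θ ≈ 55 + 75.0 = 130.0°.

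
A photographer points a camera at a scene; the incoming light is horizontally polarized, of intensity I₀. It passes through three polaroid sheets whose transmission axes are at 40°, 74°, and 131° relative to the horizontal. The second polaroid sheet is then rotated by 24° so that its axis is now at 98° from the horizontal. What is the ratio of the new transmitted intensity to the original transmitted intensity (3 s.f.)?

I_new/I_old ≈ 0.969

Before rotation:
I₁ = I₀ cos²(40° − 0°) = I₀ cos²(40°) = 0.5868 I₀.
I₂ = I₁ cos²(74° − 40°) = 0.5868 I₀ · cos²(34°) = 0.4033 I₀.
I₃ = I₂ cos²(131° − 74°) = 0.4033 I₀ · cos²(57°) = 0.1196 I₀.
After rotation:
I₁ = I₀ cos²(40° − 0°) = I₀ cos²(40°) = 0.5868 I₀.
I₂ = I₁ cos²(98° − 40°) = 0.5868 I₀ · cos²(58°) = 0.1648 I₀.
I₃ = I₂ cos²(131° − 98°) = 0.1648 I₀ · cos²(33°) = 0.1159 I₀.
Ratio = 0.1159 / 0.1196 = 0.9688.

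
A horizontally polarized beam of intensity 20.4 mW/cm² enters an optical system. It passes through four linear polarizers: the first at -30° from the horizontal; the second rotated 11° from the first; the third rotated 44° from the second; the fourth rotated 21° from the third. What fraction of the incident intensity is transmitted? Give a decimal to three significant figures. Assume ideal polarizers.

I₁ = 20.4 mW/cm² · cos²(30°) = 15.3 mW/cm².
I₂ = I₁ · cos²(11°) = 15.3 · 0.9636 = 14.74 mW/cm².
I₃ = I₂ · cos²(44°) = 14.74 · 0.5174 = 7.629 mW/cm².
I₄ = I₃ · cos²(21°) = 7.629 · 0.8716 = 6.649 mW/cm².
Transmitted fraction = 0.3259.

I/I₀ ≈ 0.326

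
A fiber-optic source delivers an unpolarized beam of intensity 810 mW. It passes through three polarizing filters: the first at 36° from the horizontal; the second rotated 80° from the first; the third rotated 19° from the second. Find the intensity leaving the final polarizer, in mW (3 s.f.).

Unpolarized light through the first polarizer → I₁ = 810 mW/2 = 405 mW, polarized at 36°.
I₂ = I₁ · cos²(80°) = 405 · 0.03015 = 12.21 mW.
I₃ = I₂ · cos²(19°) = 12.21 · 0.894 = 10.92 mW.

I ≈ 10.9 mW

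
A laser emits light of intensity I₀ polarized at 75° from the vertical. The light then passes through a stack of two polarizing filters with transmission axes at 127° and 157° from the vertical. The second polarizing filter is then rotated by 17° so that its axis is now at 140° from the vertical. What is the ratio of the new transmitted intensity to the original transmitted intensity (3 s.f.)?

I_new/I_old ≈ 1.27

Before rotation:
By Malus's law, I₁ = I₀ cos²(127° − 75°) = I₀ cos²(52°) = 0.379 I₀.
I₂ = I₁ cos²(157° − 127°) = 0.379 I₀ · cos²(30°) = 0.2843 I₀.
After rotation:
I₁ = I₀ cos²(127° − 75°) = I₀ cos²(52°) = 0.379 I₀.
I₂ = I₁ cos²(140° − 127°) = 0.379 I₀ · cos²(13°) = 0.3599 I₀.
Ratio = 0.3599 / 0.2843 = 1.266.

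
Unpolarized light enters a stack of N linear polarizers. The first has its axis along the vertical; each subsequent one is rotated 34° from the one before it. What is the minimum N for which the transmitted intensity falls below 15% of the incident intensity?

N = 5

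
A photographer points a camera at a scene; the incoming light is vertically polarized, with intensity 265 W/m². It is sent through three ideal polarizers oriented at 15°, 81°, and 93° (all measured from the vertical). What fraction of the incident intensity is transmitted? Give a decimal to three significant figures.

I/I₀ ≈ 0.148

By Malus's law, I₁ = 265 W/m² · cos²(15°) = 247.2 W/m².
I₂ = I₁ · cos²(66°) = 247.2 · 0.1654 = 40.9 W/m².
I₃ = I₂ · cos²(12°) = 40.9 · 0.9568 = 39.14 W/m².
Transmitted fraction = 0.1477.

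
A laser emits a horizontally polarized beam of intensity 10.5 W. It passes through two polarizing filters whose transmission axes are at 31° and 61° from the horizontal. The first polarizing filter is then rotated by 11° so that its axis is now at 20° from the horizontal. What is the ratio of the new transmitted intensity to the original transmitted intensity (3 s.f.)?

Before rotation:
I₁ = I₀ cos²(31° − 0°) = I₀ cos²(31°) = 0.7347 I₀.
I₂ = I₁ cos²(61° − 31°) = 0.7347 I₀ · cos²(30°) = 0.5511 I₀.
After rotation:
I₁ = I₀ cos²(20° − 0°) = I₀ cos²(20°) = 0.883 I₀.
I₂ = I₁ cos²(61° − 20°) = 0.883 I₀ · cos²(41°) = 0.503 I₀.
Ratio = 0.503 / 0.5511 = 0.9127.

I_new/I_old ≈ 0.913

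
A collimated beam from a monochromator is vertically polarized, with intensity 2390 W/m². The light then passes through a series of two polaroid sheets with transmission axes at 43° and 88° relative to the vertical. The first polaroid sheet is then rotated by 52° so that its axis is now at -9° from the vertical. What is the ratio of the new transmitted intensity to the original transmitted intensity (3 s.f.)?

I_new/I_old ≈ 0.0542

Before rotation:
I₁ = I₀ cos²(43° − 0°) = I₀ cos²(43°) = 0.5349 I₀.
I₂ = I₁ cos²(88° − 43°) = 0.5349 I₀ · cos²(45°) = 0.2674 I₀.
After rotation:
I₁ = I₀ cos²(-9° − 0°) = I₀ cos²(9°) = 0.9755 I₀.
Angle between axes 1 and 2: 83°. I₂ = 0.9755 I₀ · cos²(83°) = 0.01449 I₀.
Ratio = 0.01449 / 0.2674 = 0.05418.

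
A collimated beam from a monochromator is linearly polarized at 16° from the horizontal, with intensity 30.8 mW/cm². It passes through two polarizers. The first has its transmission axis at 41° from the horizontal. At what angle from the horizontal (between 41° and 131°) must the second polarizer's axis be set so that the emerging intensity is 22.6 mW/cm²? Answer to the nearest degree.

I₁ = I₀ cos²(41° − 16°) = I₀ cos²(25°) = 0.8214 I₀.
Target fraction: 22.6 / 30.8 mW/cm² = 0.7338 of I₀.
Need I₂/I₀ = 0.7338, so cos²(θ − 41°) = 0.7338 / 0.8214 = 0.8933.
θ − 41° = arccos(√0.8933) = 19.1°, giving θ ≈ 41 + 19.1 = 60.1°.

θ ≈ 60°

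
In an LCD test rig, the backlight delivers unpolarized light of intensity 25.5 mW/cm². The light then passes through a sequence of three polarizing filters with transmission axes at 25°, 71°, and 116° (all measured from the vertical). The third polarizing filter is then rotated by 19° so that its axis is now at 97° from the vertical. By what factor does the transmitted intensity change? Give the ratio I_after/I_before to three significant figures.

I_new/I_old ≈ 1.62

Before rotation:
Unpolarized light through the first polarizer → I₁ = ½ I₀, now polarized at 25°.
I₂ = I₁ cos²(71° − 25°) = 0.5 I₀ · cos²(46°) = 0.2413 I₀.
I₃ = I₂ cos²(116° − 71°) = 0.2413 I₀ · cos²(45°) = 0.1206 I₀.
After rotation:
Unpolarized light through the first polarizer → I₁ = ½ I₀, now polarized at 25°.
I₂ = I₁ cos²(71° − 25°) = 0.5 I₀ · cos²(46°) = 0.2413 I₀.
I₃ = I₂ cos²(97° − 71°) = 0.2413 I₀ · cos²(26°) = 0.1949 I₀.
Ratio = 0.1949 / 0.1206 = 1.616.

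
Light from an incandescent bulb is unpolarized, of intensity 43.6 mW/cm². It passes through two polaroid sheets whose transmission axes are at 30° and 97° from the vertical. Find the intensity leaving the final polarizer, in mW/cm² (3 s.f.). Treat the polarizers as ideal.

Unpolarized light through the first polarizer → I₁ = 43.6 mW/cm²/2 = 21.8 mW/cm², polarized at 30°.
I₂ = I₁ · cos²(67°) = 21.8 · 0.1527 = 3.328 mW/cm².

I ≈ 3.33 mW/cm²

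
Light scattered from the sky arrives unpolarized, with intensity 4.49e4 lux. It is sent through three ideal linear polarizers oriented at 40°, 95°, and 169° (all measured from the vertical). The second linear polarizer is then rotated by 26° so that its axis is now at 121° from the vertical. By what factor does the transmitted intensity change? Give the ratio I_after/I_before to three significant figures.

I_new/I_old ≈ 0.438

Before rotation:
Unpolarized light through the first polarizer → I₁ = ½ I₀, now polarized at 40°.
I₂ = I₁ cos²(95° − 40°) = 0.5 I₀ · cos²(55°) = 0.1645 I₀.
I₃ = I₂ cos²(169° − 95°) = 0.1645 I₀ · cos²(74°) = 0.0125 I₀.
After rotation:
Unpolarized light through the first polarizer → I₁ = ½ I₀, now polarized at 40°.
I₂ = I₁ cos²(121° − 40°) = 0.5 I₀ · cos²(81°) = 0.01224 I₀.
I₃ = I₂ cos²(169° − 121°) = 0.01224 I₀ · cos²(48°) = 0.005478 I₀.
Ratio = 0.005478 / 0.0125 = 0.4384.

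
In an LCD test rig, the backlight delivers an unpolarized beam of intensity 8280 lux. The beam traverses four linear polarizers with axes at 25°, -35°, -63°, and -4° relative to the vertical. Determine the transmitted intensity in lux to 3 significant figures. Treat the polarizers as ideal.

Unpolarized light through the first polarizer → I₁ = 8280 lux/2 = 4140 lux, polarized at 25°.
I₂ = I₁ · cos²(60°) = 4140 · 0.25 = 1035 lux.
I₃ = I₂ · cos²(28°) = 1035 · 0.7796 = 806.9 lux.
I₄ = I₃ · cos²(59°) = 806.9 · 0.2653 = 214 lux.

I ≈ 214 lux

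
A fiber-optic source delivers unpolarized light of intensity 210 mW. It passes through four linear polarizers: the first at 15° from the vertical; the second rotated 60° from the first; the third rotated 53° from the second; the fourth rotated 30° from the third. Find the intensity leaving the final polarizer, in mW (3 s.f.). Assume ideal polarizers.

Unpolarized light through the first polarizer → I₁ = 210 mW/2 = 105 mW, polarized at 15°.
I₂ = I₁ · cos²(60°) = 105 · 0.25 = 26.25 mW.
I₃ = I₂ · cos²(53°) = 26.25 · 0.3622 = 9.507 mW.
I₄ = I₃ · cos²(30°) = 9.507 · 0.75 = 7.13 mW.

I ≈ 7.13 mW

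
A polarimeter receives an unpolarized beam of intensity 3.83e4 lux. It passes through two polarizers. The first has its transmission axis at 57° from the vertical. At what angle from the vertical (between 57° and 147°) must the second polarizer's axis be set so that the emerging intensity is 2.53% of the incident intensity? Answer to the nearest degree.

θ ≈ 134°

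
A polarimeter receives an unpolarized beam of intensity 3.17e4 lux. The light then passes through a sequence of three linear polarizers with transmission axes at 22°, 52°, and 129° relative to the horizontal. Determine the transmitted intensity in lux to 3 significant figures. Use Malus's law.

Unpolarized light through the first polarizer → I₁ = 3.17e4 lux/2 = 1.585e+04 lux, polarized at 22°.
I₂ = I₁ · cos²(30°) = 1.585e+04 · 0.75 = 1.189e+04 lux.
I₃ = I₂ · cos²(77°) = 1.189e+04 · 0.0506 = 601.5 lux.

I ≈ 602 lux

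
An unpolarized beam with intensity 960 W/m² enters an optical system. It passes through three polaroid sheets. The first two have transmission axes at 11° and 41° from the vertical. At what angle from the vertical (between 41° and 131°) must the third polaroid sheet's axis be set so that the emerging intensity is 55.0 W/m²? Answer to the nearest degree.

Unpolarized light through the first polarizer → I₁ = ½ I₀, now polarized at 11°.
I₂ = I₁ cos²(41° − 11°) = 0.5 I₀ · cos²(30°) = 0.375 I₀.
Target fraction: 55.0 / 960 W/m² = 0.05729 of I₀.
Need I₃/I₀ = 0.05729, so cos²(θ − 41°) = 0.05729 / 0.375 = 0.1528.
θ − 41° = arccos(√0.1528) = 67.0°, giving θ ≈ 41 + 67.0 = 108.0°.

θ ≈ 108°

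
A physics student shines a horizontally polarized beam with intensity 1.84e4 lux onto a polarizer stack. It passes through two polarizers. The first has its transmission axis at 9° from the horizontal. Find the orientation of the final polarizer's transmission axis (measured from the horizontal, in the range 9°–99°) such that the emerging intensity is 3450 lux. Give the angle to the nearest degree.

θ ≈ 73°

By Malus's law, I₁ = I₀ cos²(9° − 0°) = I₀ cos²(9°) = 0.9755 I₀.
Target fraction: 3450 / 1.84e4 lux = 0.1875 of I₀.
Need I₂/I₀ = 0.1875, so cos²(θ − 9°) = 0.1875 / 0.9755 = 0.1922.
θ − 9° = arccos(√0.1922) = 64.0°, giving θ ≈ 9 + 64.0 = 73.0°.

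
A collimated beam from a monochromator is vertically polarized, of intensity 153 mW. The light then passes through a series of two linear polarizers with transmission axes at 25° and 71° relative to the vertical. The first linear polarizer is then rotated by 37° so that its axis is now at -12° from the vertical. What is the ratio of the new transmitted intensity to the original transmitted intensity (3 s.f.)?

I_new/I_old ≈ 0.0359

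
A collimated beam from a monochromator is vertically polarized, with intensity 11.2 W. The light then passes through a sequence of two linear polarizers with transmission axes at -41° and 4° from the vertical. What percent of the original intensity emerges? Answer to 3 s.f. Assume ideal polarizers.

≈ 28.5%

I₁ = 11.2 W · cos²(41°) = 6.379 W.
I₂ = I₁ · cos²(45°) = 6.379 · 0.5 = 3.19 W.
That is 28.48% of the incident intensity.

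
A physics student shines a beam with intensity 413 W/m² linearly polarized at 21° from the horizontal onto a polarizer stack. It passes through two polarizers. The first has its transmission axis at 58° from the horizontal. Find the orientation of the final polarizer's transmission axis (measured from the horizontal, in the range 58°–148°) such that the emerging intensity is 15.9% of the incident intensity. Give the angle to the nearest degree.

By Malus's law, I₁ = I₀ cos²(58° − 21°) = I₀ cos²(37°) = 0.6378 I₀.
Need I₂/I₀ = 0.159, so cos²(θ − 58°) = 0.159 / 0.6378 = 0.2493.
θ − 58° = arccos(√0.2493) = 60.0°, giving θ ≈ 58 + 60.0 = 118.0°.

θ ≈ 118°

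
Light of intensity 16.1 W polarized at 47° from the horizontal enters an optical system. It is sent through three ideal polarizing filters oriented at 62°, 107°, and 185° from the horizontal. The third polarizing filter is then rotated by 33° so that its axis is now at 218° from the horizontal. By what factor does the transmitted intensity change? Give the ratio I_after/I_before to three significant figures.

Before rotation:
By Malus's law, I₁ = I₀ cos²(62° − 47°) = I₀ cos²(15°) = 0.933 I₀.
I₂ = I₁ cos²(107° − 62°) = 0.933 I₀ · cos²(45°) = 0.4665 I₀.
I₃ = I₂ cos²(185° − 107°) = 0.4665 I₀ · cos²(78°) = 0.02017 I₀.
After rotation:
I₁ = I₀ cos²(62° − 47°) = I₀ cos²(15°) = 0.933 I₀.
I₂ = I₁ cos²(107° − 62°) = 0.933 I₀ · cos²(45°) = 0.4665 I₀.
Angle between axes 2 and 3: 69°. I₃ = 0.4665 I₀ · cos²(69°) = 0.05991 I₀.
Ratio = 0.05991 / 0.02017 = 2.971.

I_new/I_old ≈ 2.97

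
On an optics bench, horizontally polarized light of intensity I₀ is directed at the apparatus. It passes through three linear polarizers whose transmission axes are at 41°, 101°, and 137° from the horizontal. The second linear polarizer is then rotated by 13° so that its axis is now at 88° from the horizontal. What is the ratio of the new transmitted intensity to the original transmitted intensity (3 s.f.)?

Before rotation:
By Malus's law, I₁ = I₀ cos²(41° − 0°) = I₀ cos²(41°) = 0.5696 I₀.
I₂ = I₁ cos²(101° − 41°) = 0.5696 I₀ · cos²(60°) = 0.1424 I₀.
I₃ = I₂ cos²(137° − 101°) = 0.1424 I₀ · cos²(36°) = 0.0932 I₀.
After rotation:
I₁ = I₀ cos²(41° − 0°) = I₀ cos²(41°) = 0.5696 I₀.
I₂ = I₁ cos²(88° − 41°) = 0.5696 I₀ · cos²(47°) = 0.2649 I₀.
I₃ = I₂ cos²(137° − 88°) = 0.2649 I₀ · cos²(49°) = 0.114 I₀.
Ratio = 0.114 / 0.0932 = 1.223.

I_new/I_old ≈ 1.22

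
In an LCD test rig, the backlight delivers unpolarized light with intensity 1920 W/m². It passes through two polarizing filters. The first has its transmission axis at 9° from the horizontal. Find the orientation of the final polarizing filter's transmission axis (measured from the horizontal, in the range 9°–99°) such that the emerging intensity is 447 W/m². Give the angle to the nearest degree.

Unpolarized light through the first polarizer → I₁ = ½ I₀, now polarized at 9°.
Target fraction: 447 / 1920 W/m² = 0.2328 of I₀.
Need I₂/I₀ = 0.2328, so cos²(θ − 9°) = 0.2328 / 0.5 = 0.4656.
θ − 9° = arccos(√0.4656) = 47.0°, giving θ ≈ 9 + 47.0 = 56.0°.

θ ≈ 56°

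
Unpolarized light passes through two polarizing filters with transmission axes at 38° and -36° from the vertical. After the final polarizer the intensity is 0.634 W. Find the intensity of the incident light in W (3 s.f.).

Unpolarized light through the first polarizer → I₁ = ½ I₀, now polarized at 38°.
I₂ = I₁ cos²(-36° − 38°) = 0.5 I₀ · cos²(74°) = 0.03799 I₀.
So 0.634 W = 0.03799 I₀, giving I₀ = 0.634/0.03799 = 16.69 W.

I₀ ≈ 16.7 W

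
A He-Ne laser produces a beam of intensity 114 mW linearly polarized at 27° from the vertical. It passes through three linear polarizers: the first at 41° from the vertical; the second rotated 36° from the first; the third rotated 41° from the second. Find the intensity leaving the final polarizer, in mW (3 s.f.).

I₁ = 114 mW · cos²(14°) = 107.3 mW.
I₂ = I₁ · cos²(36°) = 107.3 · 0.6545 = 70.25 mW.
I₃ = I₂ · cos²(41°) = 70.25 · 0.5696 = 40.01 mW.

I ≈ 40.0 mW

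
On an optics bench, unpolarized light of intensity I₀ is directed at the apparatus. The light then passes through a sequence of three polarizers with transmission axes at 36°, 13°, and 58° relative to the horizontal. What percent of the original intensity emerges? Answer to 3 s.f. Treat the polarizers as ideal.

≈ 21.2%

Unpolarized light through the first polarizer → I₁ = ½ I₀, now polarized at 36°.
I₂ = I₁ cos²(13° − 36°) = 0.5 I₀ · cos²(23°) = 0.4237 I₀.
I₃ = I₂ cos²(58° − 13°) = 0.4237 I₀ · cos²(45°) = 0.2118 I₀.
That is 21.18% of the incident intensity.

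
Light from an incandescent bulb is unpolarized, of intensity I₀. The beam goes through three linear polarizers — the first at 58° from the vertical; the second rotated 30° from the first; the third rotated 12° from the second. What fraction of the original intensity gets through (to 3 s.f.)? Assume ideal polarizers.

≈ 0.359 I₀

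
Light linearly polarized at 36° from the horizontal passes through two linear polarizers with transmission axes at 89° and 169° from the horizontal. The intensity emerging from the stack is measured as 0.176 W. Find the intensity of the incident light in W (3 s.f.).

By Malus's law, I₁ = I₀ cos²(89° − 36°) = I₀ cos²(53°) = 0.3622 I₀.
I₂ = I₁ cos²(169° − 89°) = 0.3622 I₀ · cos²(80°) = 0.01092 I₀.
So 0.176 W = 0.01092 I₀, giving I₀ = 0.176/0.01092 = 16.12 W.

I₀ ≈ 16.1 W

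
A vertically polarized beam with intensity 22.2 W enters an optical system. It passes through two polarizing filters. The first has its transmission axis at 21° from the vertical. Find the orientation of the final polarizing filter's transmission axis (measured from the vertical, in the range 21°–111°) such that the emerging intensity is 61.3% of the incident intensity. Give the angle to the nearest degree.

By Malus's law, I₁ = I₀ cos²(21° − 0°) = I₀ cos²(21°) = 0.8716 I₀.
Need I₂/I₀ = 0.613, so cos²(θ − 21°) = 0.613 / 0.8716 = 0.7033.
θ − 21° = arccos(√0.7033) = 33.0°, giving θ ≈ 21 + 33.0 = 54.0°.

θ ≈ 54°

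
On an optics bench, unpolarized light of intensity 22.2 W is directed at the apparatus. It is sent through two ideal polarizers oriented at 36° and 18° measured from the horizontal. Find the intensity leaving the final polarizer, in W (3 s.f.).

Unpolarized light through the first polarizer → I₁ = 22.2 W/2 = 11.1 W, polarized at 36°.
I₂ = I₁ · cos²(18°) = 11.1 · 0.9045 = 10.04 W.

I ≈ 10.0 W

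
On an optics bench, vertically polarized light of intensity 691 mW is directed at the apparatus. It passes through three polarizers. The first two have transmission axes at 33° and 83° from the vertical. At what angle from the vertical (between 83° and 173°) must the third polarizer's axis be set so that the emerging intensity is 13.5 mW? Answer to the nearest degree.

θ ≈ 158°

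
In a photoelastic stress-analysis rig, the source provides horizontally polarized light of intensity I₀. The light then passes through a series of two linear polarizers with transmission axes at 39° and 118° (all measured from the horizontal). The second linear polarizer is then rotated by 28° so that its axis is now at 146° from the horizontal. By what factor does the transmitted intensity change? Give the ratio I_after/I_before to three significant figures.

I_new/I_old ≈ 2.35

Before rotation:
I₁ = I₀ cos²(39° − 0°) = I₀ cos²(39°) = 0.604 I₀.
I₂ = I₁ cos²(118° − 39°) = 0.604 I₀ · cos²(79°) = 0.02199 I₀.
After rotation:
I₁ = I₀ cos²(39° − 0°) = I₀ cos²(39°) = 0.604 I₀.
Angle between axes 1 and 2: 73°. I₂ = 0.604 I₀ · cos²(73°) = 0.05163 I₀.
Ratio = 0.05163 / 0.02199 = 2.348.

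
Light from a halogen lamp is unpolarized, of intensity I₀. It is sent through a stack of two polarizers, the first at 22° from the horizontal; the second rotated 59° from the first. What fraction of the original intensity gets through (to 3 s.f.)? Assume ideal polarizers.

Unpolarized light through the first polarizer → I₁ = ½ I₀, now polarized at 22°.
I₂ = I₁ cos²(59°) = 0.5 · 0.2653 I₀ = 0.1326 I₀.
Transmitted fraction = 0.1326.

≈ 0.133 I₀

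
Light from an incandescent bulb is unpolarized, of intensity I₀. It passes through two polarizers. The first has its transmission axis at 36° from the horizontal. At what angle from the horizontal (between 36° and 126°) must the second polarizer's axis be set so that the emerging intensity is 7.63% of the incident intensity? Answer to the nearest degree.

θ ≈ 103°

Unpolarized light through the first polarizer → I₁ = ½ I₀, now polarized at 36°.
Need I₂/I₀ = 0.0763, so cos²(θ − 36°) = 0.0763 / 0.5 = 0.1526.
θ − 36° = arccos(√0.1526) = 67.0°, giving θ ≈ 36 + 67.0 = 103.0°.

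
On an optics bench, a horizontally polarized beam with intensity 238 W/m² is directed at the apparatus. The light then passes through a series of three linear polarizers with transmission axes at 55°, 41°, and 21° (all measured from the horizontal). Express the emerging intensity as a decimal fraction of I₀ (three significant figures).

I/I₀ ≈ 0.274

I₁ = 238 W/m² · cos²(55°) = 78.3 W/m².
I₂ = I₁ · cos²(14°) = 78.3 · 0.9415 = 73.72 W/m².
I₃ = I₂ · cos²(20°) = 73.72 · 0.883 = 65.09 W/m².
Transmitted fraction = 0.2735.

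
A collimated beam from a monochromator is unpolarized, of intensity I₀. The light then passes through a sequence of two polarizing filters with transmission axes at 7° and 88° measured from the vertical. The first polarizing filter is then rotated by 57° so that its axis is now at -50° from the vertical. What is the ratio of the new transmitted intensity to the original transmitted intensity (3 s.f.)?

I_new/I_old ≈ 22.6

Before rotation:
Unpolarized light through the first polarizer → I₁ = ½ I₀, now polarized at 7°.
I₂ = I₁ cos²(88° − 7°) = 0.5 I₀ · cos²(81°) = 0.01224 I₀.
After rotation:
Unpolarized light through the first polarizer → I₁ = ½ I₀, now polarized at -50°.
Angle between axes 1 and 2: 42°. I₂ = 0.5 I₀ · cos²(42°) = 0.2761 I₀.
Ratio = 0.2761 / 0.01224 = 22.57.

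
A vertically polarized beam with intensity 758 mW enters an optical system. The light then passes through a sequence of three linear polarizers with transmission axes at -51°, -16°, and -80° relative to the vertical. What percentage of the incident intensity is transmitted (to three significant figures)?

By Malus's law, I₁ = 758 mW · cos²(51°) = 300.2 mW.
I₂ = I₁ · cos²(35°) = 300.2 · 0.671 = 201.4 mW.
I₃ = I₂ · cos²(64°) = 201.4 · 0.1922 = 38.71 mW.
That is 5.107% of the incident intensity.

≈ 5.11%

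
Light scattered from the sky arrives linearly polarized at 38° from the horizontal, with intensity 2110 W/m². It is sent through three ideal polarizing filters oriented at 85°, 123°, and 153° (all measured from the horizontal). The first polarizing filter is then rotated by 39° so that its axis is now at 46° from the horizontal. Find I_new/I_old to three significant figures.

I_new/I_old ≈ 0.172

Before rotation:
By Malus's law, I₁ = I₀ cos²(85° − 38°) = I₀ cos²(47°) = 0.4651 I₀.
I₂ = I₁ cos²(123° − 85°) = 0.4651 I₀ · cos²(38°) = 0.2888 I₀.
I₃ = I₂ cos²(153° − 123°) = 0.2888 I₀ · cos²(30°) = 0.2166 I₀.
After rotation:
I₁ = I₀ cos²(46° − 38°) = I₀ cos²(8°) = 0.9806 I₀.
I₂ = I₁ cos²(123° − 46°) = 0.9806 I₀ · cos²(77°) = 0.04962 I₀.
I₃ = I₂ cos²(153° − 123°) = 0.04962 I₀ · cos²(30°) = 0.03722 I₀.
Ratio = 0.03722 / 0.2166 = 0.1718.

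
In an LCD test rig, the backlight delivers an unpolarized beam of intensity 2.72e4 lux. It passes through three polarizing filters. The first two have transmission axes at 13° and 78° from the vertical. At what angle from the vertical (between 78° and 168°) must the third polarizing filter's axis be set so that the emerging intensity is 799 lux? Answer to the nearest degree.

Unpolarized light through the first polarizer → I₁ = ½ I₀, now polarized at 13°.
I₂ = I₁ cos²(78° − 13°) = 0.5 I₀ · cos²(65°) = 0.0893 I₀.
Target fraction: 799 / 2.72e4 lux = 0.02937 of I₀.
Need I₃/I₀ = 0.02937, so cos²(θ − 78°) = 0.02937 / 0.0893 = 0.3289.
θ − 78° = arccos(√0.3289) = 55.0°, giving θ ≈ 78 + 55.0 = 133.0°.

θ ≈ 133°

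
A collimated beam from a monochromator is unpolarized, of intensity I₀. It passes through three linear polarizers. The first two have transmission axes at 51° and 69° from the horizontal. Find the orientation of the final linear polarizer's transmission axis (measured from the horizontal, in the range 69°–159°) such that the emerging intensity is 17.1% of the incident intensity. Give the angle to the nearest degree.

Unpolarized light through the first polarizer → I₁ = ½ I₀, now polarized at 51°.
I₂ = I₁ cos²(69° − 51°) = 0.5 I₀ · cos²(18°) = 0.4523 I₀.
Need I₃/I₀ = 0.171, so cos²(θ − 69°) = 0.171 / 0.4523 = 0.3781.
θ − 69° = arccos(√0.3781) = 52.1°, giving θ ≈ 69 + 52.1 = 121.1°.

θ ≈ 121°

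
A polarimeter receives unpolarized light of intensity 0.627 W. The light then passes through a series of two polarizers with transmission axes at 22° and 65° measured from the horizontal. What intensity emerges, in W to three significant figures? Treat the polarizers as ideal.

Unpolarized light through the first polarizer → I₁ = 0.627 W/2 = 0.3135 W, polarized at 22°.
I₂ = I₁ · cos²(43°) = 0.3135 · 0.5349 = 0.1677 W.

I ≈ 0.168 W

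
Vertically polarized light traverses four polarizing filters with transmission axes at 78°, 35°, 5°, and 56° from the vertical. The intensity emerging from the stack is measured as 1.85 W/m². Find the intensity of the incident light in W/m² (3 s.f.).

By Malus's law, I₁ = I₀ cos²(78° − 0°) = I₀ cos²(78°) = 0.04323 I₀.
I₂ = I₁ cos²(35° − 78°) = 0.04323 I₀ · cos²(43°) = 0.02312 I₀.
I₃ = I₂ cos²(5° − 35°) = 0.02312 I₀ · cos²(30°) = 0.01734 I₀.
I₄ = I₃ cos²(56° − 5°) = 0.01734 I₀ · cos²(51°) = 0.006868 I₀.
So 1.85 W/m² = 0.006868 I₀, giving I₀ = 1.85/0.006868 = 269.4 W/m².

I₀ ≈ 269 W/m²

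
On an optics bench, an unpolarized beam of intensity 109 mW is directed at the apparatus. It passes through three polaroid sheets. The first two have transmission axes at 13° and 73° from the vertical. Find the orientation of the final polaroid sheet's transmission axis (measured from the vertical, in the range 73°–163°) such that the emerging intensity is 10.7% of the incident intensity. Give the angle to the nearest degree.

θ ≈ 95°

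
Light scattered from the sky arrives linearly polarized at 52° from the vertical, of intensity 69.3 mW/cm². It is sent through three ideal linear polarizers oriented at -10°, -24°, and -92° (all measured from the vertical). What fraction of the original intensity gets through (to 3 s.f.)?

I/I₀ ≈ 0.0291

I₁ = 69.3 mW/cm² · cos²(62°) = 15.27 mW/cm².
I₂ = I₁ · cos²(14°) = 15.27 · 0.9415 = 14.38 mW/cm².
I₃ = I₂ · cos²(68°) = 14.38 · 0.1403 = 2.018 mW/cm².
Transmitted fraction = 0.02912.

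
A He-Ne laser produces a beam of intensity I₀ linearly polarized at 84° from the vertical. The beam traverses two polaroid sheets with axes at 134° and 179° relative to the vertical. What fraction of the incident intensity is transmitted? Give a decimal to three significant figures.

≈ 0.207 I₀

I₁ = I₀ cos²(134° − 84°) = I₀ cos²(50°) = 0.4132 I₀.
I₂ = I₁ cos²(179° − 134°) = 0.4132 I₀ · cos²(45°) = 0.2066 I₀.
Transmitted fraction = 0.2066.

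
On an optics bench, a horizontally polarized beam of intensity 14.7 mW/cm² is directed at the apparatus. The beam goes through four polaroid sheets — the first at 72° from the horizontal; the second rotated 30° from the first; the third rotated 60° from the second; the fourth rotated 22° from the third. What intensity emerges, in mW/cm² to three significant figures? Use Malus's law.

I ≈ 0.226 mW/cm²

By Malus's law, I₁ = 14.7 mW/cm² · cos²(72°) = 1.404 mW/cm².
I₂ = I₁ · cos²(30°) = 1.404 · 0.75 = 1.053 mW/cm².
I₃ = I₂ · cos²(60°) = 1.053 · 0.25 = 0.2632 mW/cm².
I₄ = I₃ · cos²(22°) = 0.2632 · 0.8597 = 0.2263 mW/cm².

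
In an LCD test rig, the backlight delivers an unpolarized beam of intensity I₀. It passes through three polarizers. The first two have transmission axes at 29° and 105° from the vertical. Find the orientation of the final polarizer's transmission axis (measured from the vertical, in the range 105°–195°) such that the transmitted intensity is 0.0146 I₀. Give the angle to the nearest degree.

Unpolarized light through the first polarizer → I₁ = ½ I₀, now polarized at 29°.
I₂ = I₁ cos²(105° − 29°) = 0.5 I₀ · cos²(76°) = 0.02926 I₀.
Need I₃/I₀ = 0.0146, so cos²(θ − 105°) = 0.0146 / 0.02926 = 0.4989.
θ − 105° = arccos(√0.4989) = 45.1°, giving θ ≈ 105 + 45.1 = 150.1°.

θ ≈ 150°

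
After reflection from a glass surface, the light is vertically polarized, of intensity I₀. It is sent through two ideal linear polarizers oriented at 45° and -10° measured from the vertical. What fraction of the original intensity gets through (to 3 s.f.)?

I₁ = I₀ cos²(45° − 0°) = I₀ cos²(45°) = 0.5 I₀.
I₂ = I₁ cos²(-10° − 45°) = 0.5 I₀ · cos²(55°) = 0.1645 I₀.
Transmitted fraction = 0.1645.

≈ 0.164 I₀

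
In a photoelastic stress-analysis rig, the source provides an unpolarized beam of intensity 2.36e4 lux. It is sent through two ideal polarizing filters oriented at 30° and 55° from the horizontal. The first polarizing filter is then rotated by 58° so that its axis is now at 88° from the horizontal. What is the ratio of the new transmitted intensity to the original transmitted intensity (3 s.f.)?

Before rotation:
Unpolarized light through the first polarizer → I₁ = ½ I₀, now polarized at 30°.
I₂ = I₁ cos²(55° − 30°) = 0.5 I₀ · cos²(25°) = 0.4107 I₀.
After rotation:
Unpolarized light through the first polarizer → I₁ = ½ I₀, now polarized at 88°.
I₂ = I₁ cos²(55° − 88°) = 0.5 I₀ · cos²(33°) = 0.3517 I₀.
Ratio = 0.3517 / 0.4107 = 0.8563.

I_new/I_old ≈ 0.856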